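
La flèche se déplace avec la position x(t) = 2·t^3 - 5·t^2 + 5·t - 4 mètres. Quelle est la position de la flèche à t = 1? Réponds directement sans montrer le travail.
x(1) = -2.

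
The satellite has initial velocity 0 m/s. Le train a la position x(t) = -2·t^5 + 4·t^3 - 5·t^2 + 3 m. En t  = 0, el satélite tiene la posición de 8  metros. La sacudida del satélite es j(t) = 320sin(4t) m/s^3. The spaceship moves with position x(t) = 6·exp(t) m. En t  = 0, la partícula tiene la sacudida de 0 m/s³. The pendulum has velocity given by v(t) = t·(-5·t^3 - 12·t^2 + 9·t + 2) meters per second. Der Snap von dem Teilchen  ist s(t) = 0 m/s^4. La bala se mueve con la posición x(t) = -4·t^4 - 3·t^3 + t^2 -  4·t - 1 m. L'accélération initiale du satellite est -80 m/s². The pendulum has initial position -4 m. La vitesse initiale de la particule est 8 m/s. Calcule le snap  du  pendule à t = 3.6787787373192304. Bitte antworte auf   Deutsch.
Um dies zu lösen, müssen wir 3 Ableitungen unserer Gleichung für die Geschwindigkeit v(t) = t·(-5·t^3 - 12·t^2 + 9·t + 2) nehmen. Die Ableitung von der Geschwindigkeit ergibt die Beschleunigung: a(t) = -5·t^3 - 12·t^2 + t·(-15·t^2 - 24·t + 9) + 9·t + 2. Mit d/dt von a(t) finden wir j(t) = -30·t^2 + t·(-30·t - 24) - 48·t + 18. Die Ableitung von dem Ruck ergibt den Snap: s(t) = -120·t - 72. Wir haben den Snap s(t) = -120·t - 72. Durch Einsetzen von t = 3.6787787373192304: s(3.6787787373192304) = -513.453448478308.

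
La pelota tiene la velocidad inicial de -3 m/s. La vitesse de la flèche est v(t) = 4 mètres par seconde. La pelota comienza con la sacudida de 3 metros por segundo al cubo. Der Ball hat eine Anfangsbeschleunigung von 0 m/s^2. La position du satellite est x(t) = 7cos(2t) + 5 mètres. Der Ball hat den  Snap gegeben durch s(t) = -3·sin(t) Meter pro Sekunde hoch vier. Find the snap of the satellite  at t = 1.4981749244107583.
We must differentiate our position equation x(t) = 7·cos(2·t) + 5 4 times. Taking d/dt of x(t), we find v(t) = -14·sin(2·t). Differentiating velocity, we get acceleration: a(t) = -28·cos(2·t). The derivative of acceleration gives jerk: j(t) = 56·sin(2·t). Taking d/dt of j(t), we find s(t) = 112·cos(2·t). Using s(t) = 112·cos(2·t) and substituting t = 1.4981749244107583, we find s = -110.820728844457.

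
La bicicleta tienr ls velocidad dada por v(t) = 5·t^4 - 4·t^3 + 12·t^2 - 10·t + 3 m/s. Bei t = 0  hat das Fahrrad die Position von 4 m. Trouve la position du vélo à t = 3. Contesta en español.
Debemos encontrar la integral de nuestra ecuación de la velocidad v(t) = 5·t^4 - 4·t^3 + 12·t^2 - 10·t + 3 1 vez. La integral de la velocidad, con x(0) = 4, da la posición: x(t) = t^5 - t^4 + 4·t^3 - 5·t^2 + 3·t + 4. Tenemos la posición x(t) = t^5 - t^4 + 4·t^3 - 5·t^2 + 3·t + 4. Sustituyendo t = 3: x(3) = 238.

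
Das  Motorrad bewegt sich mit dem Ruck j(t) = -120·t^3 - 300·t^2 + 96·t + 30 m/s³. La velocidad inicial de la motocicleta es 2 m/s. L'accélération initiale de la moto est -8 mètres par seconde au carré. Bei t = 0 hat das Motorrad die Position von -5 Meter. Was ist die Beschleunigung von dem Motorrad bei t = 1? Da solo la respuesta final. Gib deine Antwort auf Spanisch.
La aceleración en t = 1 es a = -60.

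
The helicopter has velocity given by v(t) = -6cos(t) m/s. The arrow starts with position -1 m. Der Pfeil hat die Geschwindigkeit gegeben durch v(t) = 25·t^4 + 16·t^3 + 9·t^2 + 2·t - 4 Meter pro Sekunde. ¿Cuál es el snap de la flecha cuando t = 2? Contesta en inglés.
To solve this, we need to take 3 derivatives of our velocity equation v(t) = 25·t^4 + 16·t^3 + 9·t^2 + 2·t - 4. The derivative of velocity gives acceleration: a(t) = 100·t^3 + 48·t^2 + 18·t + 2. Differentiating acceleration, we get jerk: j(t) = 300·t^2 + 96·t + 18. Taking d/dt of j(t), we find s(t) = 600·t + 96. From the given snap equation s(t) = 600·t + 96, we substitute t = 2 to get s = 1296.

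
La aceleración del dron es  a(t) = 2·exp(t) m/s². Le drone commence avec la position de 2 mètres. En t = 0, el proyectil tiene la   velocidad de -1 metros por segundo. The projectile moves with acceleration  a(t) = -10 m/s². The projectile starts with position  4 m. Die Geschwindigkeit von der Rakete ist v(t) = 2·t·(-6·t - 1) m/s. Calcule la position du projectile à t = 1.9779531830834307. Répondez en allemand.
Wir müssen das Integral unserer Gleichung für die Beschleunigung a(t) = -10 2-mal finden. Mit ∫a(t)dt und Anwendung von v(0) = -1, finden wir v(t) = -10·t - 1. Das Integral von der Geschwindigkeit ist die Position. Mit x(0) = 4 erhalten wir x(t) = -5·t^2 - t + 4. Aus der Gleichung für die Position x(t) = -5·t^2 - t + 4, setzen wir t = 1.9779531830834307 ein und erhalten x = -17.5394471554328.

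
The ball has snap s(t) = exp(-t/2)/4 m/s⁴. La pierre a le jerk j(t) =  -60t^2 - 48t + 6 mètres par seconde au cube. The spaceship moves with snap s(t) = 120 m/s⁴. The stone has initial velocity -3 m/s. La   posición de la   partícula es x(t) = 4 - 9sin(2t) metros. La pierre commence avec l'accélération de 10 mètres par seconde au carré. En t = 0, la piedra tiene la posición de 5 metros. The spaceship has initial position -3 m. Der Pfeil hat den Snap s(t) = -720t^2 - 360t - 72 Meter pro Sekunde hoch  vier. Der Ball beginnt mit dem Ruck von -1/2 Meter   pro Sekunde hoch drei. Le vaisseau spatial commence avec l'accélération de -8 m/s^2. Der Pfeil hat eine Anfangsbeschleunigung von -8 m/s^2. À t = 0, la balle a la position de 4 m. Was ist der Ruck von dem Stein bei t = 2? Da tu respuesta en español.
Usando j(t) = -60·t^2 - 48·t + 6 y sustituyendo t = 2, encontramos j = -330.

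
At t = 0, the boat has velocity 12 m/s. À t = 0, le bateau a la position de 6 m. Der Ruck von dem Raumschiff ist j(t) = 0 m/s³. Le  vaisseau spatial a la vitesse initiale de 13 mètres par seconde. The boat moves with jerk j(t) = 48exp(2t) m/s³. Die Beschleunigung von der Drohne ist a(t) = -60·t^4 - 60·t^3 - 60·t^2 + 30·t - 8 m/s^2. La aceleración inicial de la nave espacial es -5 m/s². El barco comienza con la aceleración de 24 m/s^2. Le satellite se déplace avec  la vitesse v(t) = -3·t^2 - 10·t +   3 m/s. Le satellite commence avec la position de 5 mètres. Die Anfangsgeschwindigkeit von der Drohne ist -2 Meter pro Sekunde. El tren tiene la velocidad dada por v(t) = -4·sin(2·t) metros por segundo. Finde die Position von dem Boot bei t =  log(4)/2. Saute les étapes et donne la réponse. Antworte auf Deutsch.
Die Antwort ist 24.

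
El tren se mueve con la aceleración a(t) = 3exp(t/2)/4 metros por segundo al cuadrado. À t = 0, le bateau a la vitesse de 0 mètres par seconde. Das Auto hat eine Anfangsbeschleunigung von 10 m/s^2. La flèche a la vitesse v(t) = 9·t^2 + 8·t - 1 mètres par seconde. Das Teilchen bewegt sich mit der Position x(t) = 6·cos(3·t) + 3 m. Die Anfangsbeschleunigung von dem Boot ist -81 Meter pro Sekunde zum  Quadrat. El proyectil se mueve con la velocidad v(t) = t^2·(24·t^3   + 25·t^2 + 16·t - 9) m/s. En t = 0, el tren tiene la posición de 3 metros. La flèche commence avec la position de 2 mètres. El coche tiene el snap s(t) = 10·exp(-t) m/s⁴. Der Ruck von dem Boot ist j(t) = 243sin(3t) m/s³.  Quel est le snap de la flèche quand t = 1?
Pour résoudre ceci, nous devons prendre 3 dérivées de notre équation de la vitesse v(t) = 9·t^2 + 8·t - 1. En prenant d/dt de v(t), nous trouvons a(t) = 18·t + 8. En prenant d/dt de a(t), nous trouvons j(t) = 18. En prenant d/dt de j(t), nous trouvons s(t) = 0. En utilisant s(t) = 0 et en substituant t = 1, nous trouvons s = 0.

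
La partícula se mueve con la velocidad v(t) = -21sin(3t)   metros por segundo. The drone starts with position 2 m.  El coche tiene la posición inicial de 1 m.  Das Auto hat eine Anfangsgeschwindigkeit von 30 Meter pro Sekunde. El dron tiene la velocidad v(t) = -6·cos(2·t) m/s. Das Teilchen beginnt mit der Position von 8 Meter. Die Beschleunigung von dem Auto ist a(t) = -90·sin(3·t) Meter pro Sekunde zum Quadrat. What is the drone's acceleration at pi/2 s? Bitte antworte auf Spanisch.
Para resolver esto, necesitamos tomar 1 derivada de nuestra ecuación de la velocidad v(t) = -6·cos(2·t). Tomando d/dt de v(t), encontramos a(t) = 12·sin(2·t). Usando a(t) = 12·sin(2·t) y sustituyendo t = pi/2, encontramos a = 0.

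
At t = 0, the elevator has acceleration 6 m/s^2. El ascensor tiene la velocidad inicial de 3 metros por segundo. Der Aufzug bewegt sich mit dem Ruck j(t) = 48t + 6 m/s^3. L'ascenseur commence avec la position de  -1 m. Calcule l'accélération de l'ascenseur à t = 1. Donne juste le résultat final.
À t = 1, a = 36.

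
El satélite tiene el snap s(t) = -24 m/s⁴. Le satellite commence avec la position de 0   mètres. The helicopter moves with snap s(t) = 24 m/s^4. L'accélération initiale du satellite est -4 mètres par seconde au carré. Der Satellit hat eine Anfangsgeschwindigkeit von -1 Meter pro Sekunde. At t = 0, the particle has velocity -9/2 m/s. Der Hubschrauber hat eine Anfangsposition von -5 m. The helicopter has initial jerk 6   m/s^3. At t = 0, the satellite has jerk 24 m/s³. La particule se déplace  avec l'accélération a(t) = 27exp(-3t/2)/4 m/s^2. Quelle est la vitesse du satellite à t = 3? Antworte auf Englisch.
To find the answer, we compute 3 antiderivatives of s(t) = -24. The integral of snap is jerk. Using j(0) = 24, we get j(t) = 24 - 24·t. The antiderivative of jerk is acceleration. Using a(0) = -4, we get a(t) = -12·t^2 + 24·t - 4. The integral of acceleration is velocity. Using v(0) = -1, we get v(t) = -4·t^3 + 12·t^2 - 4·t - 1. From the given velocity equation v(t) = -4·t^3 + 12·t^2 - 4·t - 1, we substitute t = 3 to get v = -13.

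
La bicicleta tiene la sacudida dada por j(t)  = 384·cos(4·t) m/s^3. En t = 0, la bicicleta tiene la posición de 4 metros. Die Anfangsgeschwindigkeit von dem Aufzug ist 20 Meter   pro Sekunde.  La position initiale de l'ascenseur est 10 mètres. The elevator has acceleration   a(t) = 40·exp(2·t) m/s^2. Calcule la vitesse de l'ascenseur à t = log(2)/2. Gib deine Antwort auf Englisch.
We must find the antiderivative of our acceleration equation a(t) = 40·exp(2·t) 1 time. Taking ∫a(t)dt and applying v(0) = 20, we find v(t) = 20·exp(2·t). We have velocity v(t) = 20·exp(2·t). Substituting t = log(2)/2: v(log(2)/2) = 40.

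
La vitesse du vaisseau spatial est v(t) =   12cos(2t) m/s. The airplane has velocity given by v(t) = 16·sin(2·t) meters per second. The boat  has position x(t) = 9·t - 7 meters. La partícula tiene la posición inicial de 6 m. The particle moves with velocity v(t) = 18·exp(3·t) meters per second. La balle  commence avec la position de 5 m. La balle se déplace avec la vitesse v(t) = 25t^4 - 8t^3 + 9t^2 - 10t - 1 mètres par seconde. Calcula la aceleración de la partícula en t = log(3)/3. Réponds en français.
En partant de la vitesse v(t) = 18·exp(3·t), nous prenons 1 dérivée. En prenant d/dt de v(t), nous trouvons a(t) = 54·exp(3·t). En utilisant a(t) = 54·exp(3·t) et en substituant t = log(3)/3, nous trouvons a = 162.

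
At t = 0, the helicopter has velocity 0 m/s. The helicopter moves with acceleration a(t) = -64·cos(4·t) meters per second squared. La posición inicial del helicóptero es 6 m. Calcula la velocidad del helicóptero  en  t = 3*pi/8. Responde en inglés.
To solve this, we need to take 1 antiderivative of our acceleration equation a(t) = -64·cos(4·t). Integrating acceleration and using the initial condition v(0) = 0, we get v(t) = -16·sin(4·t). From the given velocity equation v(t) = -16·sin(4·t), we substitute t = 3*pi/8 to get v = 16.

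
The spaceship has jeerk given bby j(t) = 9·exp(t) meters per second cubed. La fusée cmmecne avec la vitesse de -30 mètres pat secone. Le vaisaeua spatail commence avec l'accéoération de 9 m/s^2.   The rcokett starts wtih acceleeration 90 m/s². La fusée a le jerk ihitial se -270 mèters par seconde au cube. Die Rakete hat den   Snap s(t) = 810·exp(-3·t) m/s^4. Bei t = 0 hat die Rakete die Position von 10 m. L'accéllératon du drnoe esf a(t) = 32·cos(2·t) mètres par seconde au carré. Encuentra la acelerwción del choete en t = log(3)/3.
Para resolver esto, necesitamos tomar 2 antiderivadas de nuestra ecuación del snap s(t) = 810·exp(-3·t). Integrando el snap y usando la condición inicial j(0) = -270, obtenemos j(t) = -270·exp(-3·t). La antiderivada de la sacudida es la aceleración. Usando a(0) = 90, obtenemos a(t) = 90·exp(-3·t). Tenemos la aceleración a(t) = 90·exp(-3·t). Sustituyendo t = log(3)/3: a(log(3)/3) = 30.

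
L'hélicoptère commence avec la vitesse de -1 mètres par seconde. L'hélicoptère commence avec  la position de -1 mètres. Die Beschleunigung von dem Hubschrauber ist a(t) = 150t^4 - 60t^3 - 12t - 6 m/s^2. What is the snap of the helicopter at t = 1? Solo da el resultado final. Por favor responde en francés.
La réponse est 1440.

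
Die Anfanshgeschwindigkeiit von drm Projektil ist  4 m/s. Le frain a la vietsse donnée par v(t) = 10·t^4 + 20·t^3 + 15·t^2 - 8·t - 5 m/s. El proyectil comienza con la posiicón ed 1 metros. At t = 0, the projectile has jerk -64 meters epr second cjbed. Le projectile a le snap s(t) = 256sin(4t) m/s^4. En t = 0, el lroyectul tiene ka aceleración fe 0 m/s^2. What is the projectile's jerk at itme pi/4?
To solve this, we need to take 1 antiderivative of our snap equation s(t) = 256·sin(4·t). Finding the antiderivative of s(t) and using j(0) = -64: j(t) = -64·cos(4·t). Using j(t) = -64·cos(4·t) and substituting t = pi/4, we find j = 64.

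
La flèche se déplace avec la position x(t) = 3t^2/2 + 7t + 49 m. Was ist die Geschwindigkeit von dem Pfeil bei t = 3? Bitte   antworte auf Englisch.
Starting from position x(t) = 3·t^2/2 + 7·t + 49, we take 1 derivative. Taking d/dt of x(t), we find v(t) = 3·t + 7. We have velocity v(t) = 3·t + 7. Substituting t = 3: v(3) = 16.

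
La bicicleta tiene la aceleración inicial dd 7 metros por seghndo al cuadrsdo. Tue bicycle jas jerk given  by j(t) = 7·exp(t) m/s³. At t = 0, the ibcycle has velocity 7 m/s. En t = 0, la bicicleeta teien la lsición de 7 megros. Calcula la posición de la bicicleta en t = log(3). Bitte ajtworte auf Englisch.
We need to integrate our jerk equation j(t) = 7·exp(t) 3 times. The integral of jerk is acceleration. Using a(0) = 7, we get a(t) = 7·exp(t). Taking ∫a(t)dt and applying v(0) = 7, we find v(t) = 7·exp(t). Finding the integral of v(t) and using x(0) = 7: x(t) = 7·exp(t). We have position x(t) = 7·exp(t). Substituting t = log(3): x(log(3)) = 21.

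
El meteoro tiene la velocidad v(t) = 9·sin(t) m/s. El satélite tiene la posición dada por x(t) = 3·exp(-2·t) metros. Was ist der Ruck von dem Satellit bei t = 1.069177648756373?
Ausgehend von der Position x(t) = 3·exp(-2·t), nehmen wir 3 Ableitungen. Mit d/dt von x(t) finden wir v(t) = -6·exp(-2·t). Durch Ableiten von der Geschwindigkeit erhalten wir die Beschleunigung: a(t) = 12·exp(-2·t). Die Ableitung von der Beschleunigung ergibt den Ruck: j(t) = -24·exp(-2·t). Mit j(t) = -24·exp(-2·t) und Einsetzen von t = 1.069177648756373, finden wir j = -2.82836422686981.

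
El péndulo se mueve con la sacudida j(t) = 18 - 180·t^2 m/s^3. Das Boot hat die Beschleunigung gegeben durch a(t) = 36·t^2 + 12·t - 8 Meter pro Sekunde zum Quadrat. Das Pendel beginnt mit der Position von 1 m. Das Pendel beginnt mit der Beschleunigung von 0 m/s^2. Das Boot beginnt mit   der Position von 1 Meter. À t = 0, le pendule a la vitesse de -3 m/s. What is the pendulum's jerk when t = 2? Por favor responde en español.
Tenemos la sacudida j(t) = 18 - 180·t^2. Sustituyendo t = 2: j(2) = -702.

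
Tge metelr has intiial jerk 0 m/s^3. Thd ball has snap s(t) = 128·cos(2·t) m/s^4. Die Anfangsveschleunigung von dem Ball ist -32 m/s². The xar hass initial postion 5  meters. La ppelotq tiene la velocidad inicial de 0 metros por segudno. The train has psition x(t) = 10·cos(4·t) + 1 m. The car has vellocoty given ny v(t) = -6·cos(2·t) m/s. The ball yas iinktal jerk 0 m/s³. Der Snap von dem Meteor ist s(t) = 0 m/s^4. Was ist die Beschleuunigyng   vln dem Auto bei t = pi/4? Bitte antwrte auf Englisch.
Starting from velocity v(t) = -6·cos(2·t), we take 1 derivative. Taking d/dt of v(t), we find a(t) = 12·sin(2·t). We have acceleration a(t) = 12·sin(2·t). Substituting t = pi/4: a(pi/4) = 12.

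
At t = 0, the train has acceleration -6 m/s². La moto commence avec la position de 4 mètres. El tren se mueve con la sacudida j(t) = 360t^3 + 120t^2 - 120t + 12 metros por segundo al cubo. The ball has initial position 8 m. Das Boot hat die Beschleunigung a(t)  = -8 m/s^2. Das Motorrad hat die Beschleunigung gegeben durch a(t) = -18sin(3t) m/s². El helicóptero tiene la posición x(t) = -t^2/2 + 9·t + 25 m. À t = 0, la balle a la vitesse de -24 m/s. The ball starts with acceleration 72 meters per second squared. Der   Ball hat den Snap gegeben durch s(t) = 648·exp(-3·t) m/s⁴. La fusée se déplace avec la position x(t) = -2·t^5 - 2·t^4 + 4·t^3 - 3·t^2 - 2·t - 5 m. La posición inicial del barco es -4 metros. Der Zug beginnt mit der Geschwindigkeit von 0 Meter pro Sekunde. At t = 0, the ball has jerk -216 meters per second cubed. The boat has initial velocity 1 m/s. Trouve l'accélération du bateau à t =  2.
Nous avons l'accélération a(t) = -8. En substituant t = 2: a(2) = -8.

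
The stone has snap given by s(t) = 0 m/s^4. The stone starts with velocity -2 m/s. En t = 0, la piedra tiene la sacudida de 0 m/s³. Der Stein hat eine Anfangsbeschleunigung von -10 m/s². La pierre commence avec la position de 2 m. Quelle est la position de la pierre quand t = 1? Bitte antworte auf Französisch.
Nous devons trouver la primitive de notre équation du snap s(t) = 0 4 fois. L'intégrale du snap est le jerk. En utilisant j(0) = 0, nous obtenons j(t) = 0. En intégrant le jerk et en utilisant la condition initiale a(0) = -10, nous obtenons a(t) = -10. L'intégrale de l'accélération est la vitesse. En utilisant v(0) = -2, nous obtenons v(t) = -10·t - 2. L'intégrale de la vitesse, avec x(0) = 2, donne la position: x(t) = -5·t^2 - 2·t + 2. En utilisant x(t) = -5·t^2 - 2·t + 2 et en substituant t = 1, nous trouvons x = -5.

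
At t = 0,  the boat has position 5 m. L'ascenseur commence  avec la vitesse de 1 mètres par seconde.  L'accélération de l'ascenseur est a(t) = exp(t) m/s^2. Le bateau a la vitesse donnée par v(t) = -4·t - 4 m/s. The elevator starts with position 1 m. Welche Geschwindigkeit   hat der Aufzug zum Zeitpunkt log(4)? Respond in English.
To find the answer, we compute 1 integral of a(t) = exp(t). The integral of acceleration, with v(0) = 1, gives velocity: v(t) = exp(t). We have velocity v(t) = exp(t). Substituting t = log(4): v(log(4)) = 4.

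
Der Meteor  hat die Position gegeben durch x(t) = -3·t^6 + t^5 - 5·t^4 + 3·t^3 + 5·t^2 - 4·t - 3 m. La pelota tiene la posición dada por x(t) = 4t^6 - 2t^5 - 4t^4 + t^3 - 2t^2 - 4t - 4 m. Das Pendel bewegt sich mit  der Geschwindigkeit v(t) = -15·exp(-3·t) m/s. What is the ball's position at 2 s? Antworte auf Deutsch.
Mit x(t) = 4·t^6 - 2·t^5 - 4·t^4 + t^3 - 2·t^2 - 4·t - 4 und Einsetzen von t = 2, finden wir x = 116.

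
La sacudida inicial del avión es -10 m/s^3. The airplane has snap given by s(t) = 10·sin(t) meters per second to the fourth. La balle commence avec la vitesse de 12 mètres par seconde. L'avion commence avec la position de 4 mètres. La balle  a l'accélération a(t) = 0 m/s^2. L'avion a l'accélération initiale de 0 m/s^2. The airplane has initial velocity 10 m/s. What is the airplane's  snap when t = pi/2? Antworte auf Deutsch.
Mit s(t) = 10·sin(t) und Einsetzen von t = pi/2, finden wir s = 10.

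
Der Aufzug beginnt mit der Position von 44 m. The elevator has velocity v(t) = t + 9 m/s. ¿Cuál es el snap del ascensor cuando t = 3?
Partiendo de la velocidad v(t) = t + 9, tomamos 3 derivadas. Tomando d/dt de v(t), encontramos a(t) = 1. Derivando la aceleración, obtenemos la sacudida: j(t) = 0. Tomando d/dt de j(t), encontramos s(t) = 0. Tenemos el snap s(t) = 0. Sustituyendo t = 3: s(3) = 0.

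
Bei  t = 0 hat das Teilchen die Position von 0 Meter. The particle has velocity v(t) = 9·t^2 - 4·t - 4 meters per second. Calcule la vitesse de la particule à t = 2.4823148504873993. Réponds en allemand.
Aus der Gleichung für die Geschwindigkeit v(t) = 9·t^2 - 4·t - 4, setzen wir t = 2.4823148504873993 ein und erhalten v = 41.5277237506029.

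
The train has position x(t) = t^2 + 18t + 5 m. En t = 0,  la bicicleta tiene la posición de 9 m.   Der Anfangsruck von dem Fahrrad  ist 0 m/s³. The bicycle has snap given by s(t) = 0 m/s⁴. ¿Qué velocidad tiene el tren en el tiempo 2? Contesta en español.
Partiendo de la posición x(t) = t^2 + 18·t + 5, tomamos 1 derivada. Derivando la posición, obtenemos la velocidad: v(t) = 2·t + 18. De la ecuación de la velocidad v(t) = 2·t + 18, sustituimos t = 2 para obtener v = 22.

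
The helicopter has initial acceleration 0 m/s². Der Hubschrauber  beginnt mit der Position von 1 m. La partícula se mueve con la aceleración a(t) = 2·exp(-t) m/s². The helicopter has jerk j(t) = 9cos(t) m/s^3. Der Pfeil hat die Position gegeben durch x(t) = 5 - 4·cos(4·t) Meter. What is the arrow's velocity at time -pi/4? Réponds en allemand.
Ausgehend von der Position x(t) = 5 - 4·cos(4·t), nehmen wir 1 Ableitung. Durch Ableiten von der Position erhalten wir die Geschwindigkeit: v(t) = 16·sin(4·t). Mit v(t) = 16·sin(4·t) und Einsetzen von t = -pi/4, finden wir v = 0.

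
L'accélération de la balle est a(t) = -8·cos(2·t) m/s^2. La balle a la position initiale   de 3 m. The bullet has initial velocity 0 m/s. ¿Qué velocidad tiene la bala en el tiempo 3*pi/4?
Partiendo de la aceleración a(t) = -8·cos(2·t), tomamos 1 antiderivada. La integral de la aceleración es la velocidad. Usando v(0) = 0, obtenemos v(t) = -4·sin(2·t). De la ecuación de la velocidad v(t) = -4·sin(2·t), sustituimos t = 3*pi/4 para obtener v = 4.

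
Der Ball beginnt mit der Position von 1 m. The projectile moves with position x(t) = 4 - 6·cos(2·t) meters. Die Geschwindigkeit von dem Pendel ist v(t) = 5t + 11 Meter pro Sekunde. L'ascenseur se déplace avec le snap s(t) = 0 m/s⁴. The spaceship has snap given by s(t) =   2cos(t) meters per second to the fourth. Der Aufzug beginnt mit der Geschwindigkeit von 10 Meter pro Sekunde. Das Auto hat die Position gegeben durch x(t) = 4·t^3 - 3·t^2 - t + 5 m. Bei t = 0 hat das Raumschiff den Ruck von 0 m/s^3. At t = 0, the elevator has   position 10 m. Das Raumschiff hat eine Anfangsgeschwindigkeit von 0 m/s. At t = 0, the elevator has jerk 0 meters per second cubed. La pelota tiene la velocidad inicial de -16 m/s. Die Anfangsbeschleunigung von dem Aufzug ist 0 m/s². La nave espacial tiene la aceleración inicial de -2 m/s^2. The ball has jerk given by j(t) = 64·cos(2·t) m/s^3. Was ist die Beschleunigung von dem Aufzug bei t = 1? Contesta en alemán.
Wir müssen das Integral unserer Gleichung für den Snap s(t) = 0 2-mal finden. Das Integral von dem Snap ist der Ruck. Mit j(0) = 0 erhalten wir j(t) = 0. Das Integral von dem Ruck, mit a(0) = 0, ergibt die Beschleunigung: a(t) = 0. Aus der Gleichung für die Beschleunigung a(t) = 0, setzen wir t = 1 ein und erhalten a = 0.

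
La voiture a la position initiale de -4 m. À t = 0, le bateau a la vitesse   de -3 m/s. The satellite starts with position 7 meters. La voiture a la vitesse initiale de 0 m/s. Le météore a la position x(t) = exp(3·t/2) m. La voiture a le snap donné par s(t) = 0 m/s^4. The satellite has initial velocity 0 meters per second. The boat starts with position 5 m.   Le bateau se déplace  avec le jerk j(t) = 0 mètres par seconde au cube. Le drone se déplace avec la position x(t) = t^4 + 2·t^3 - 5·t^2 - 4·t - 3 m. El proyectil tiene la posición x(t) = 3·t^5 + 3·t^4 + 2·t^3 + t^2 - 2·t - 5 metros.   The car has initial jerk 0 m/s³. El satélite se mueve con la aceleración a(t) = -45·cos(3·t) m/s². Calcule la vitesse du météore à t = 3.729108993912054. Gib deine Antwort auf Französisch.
Pour résoudre ceci, nous devons prendre 1 dérivée de notre équation de la position x(t) = exp(3·t/2). En dérivant la position, nous obtenons la vitesse: v(t) = 3·exp(3·t/2)/2. De l'équation de la vitesse v(t) = 3·exp(3·t/2)/2, nous substituons t = 3.729108993912054 pour obtenir v = 403.077398354351.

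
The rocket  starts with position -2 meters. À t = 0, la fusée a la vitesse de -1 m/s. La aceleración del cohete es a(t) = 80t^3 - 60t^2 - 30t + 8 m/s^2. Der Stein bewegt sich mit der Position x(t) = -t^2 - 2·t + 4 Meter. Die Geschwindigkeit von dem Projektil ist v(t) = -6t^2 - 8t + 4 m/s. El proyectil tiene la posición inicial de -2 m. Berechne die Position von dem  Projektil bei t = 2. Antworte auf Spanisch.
Para resolver esto, necesitamos tomar 1 integral de nuestra ecuación de la velocidad v(t) = -6·t^2 - 8·t + 4. Tomando ∫v(t)dt y aplicando x(0) = -2, encontramos x(t) = -2·t^3 - 4·t^2 + 4·t - 2. De la ecuación de la posición x(t) = -2·t^3 - 4·t^2 + 4·t - 2, sustituimos t = 2 para obtener x = -26.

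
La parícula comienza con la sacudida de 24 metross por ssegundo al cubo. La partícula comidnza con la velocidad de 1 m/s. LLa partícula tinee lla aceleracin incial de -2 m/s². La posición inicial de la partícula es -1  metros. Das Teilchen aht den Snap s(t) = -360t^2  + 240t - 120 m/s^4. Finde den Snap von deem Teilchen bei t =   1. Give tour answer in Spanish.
Tenemos el snap s(t) = -360·t^2 + 240·t - 120. Sustituyendo t = 1: s(1) = -240.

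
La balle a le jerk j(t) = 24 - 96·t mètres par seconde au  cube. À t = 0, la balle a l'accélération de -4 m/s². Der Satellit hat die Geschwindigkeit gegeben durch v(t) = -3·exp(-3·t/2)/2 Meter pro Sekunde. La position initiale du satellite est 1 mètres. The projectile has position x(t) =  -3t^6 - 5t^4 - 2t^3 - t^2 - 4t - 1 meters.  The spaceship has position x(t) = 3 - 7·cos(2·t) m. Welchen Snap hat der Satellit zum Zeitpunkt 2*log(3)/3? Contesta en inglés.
To solve this, we need to take 3 derivatives of our velocity equation v(t) = -3·exp(-3·t/2)/2. The derivative of velocity gives acceleration: a(t) = 9·exp(-3·t/2)/4. Taking d/dt of a(t), we find j(t) = -27·exp(-3·t/2)/8. The derivative of jerk gives snap: s(t) = 81·exp(-3·t/2)/16. Using s(t) = 81·exp(-3·t/2)/16 and substituting t = 2*log(3)/3, we find s = 27/16.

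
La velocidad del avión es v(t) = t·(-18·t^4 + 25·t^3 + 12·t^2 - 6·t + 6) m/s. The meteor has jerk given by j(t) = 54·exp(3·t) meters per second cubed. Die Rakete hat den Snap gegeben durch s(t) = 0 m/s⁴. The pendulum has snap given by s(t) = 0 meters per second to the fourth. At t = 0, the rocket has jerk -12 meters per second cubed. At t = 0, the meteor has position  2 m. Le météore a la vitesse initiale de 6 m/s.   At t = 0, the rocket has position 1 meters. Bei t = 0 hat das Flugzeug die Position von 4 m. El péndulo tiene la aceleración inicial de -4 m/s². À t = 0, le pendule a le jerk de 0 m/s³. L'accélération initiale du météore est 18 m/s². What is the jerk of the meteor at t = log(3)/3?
From the given jerk equation j(t) = 54·exp(3·t), we substitute t = log(3)/3 to get j = 162.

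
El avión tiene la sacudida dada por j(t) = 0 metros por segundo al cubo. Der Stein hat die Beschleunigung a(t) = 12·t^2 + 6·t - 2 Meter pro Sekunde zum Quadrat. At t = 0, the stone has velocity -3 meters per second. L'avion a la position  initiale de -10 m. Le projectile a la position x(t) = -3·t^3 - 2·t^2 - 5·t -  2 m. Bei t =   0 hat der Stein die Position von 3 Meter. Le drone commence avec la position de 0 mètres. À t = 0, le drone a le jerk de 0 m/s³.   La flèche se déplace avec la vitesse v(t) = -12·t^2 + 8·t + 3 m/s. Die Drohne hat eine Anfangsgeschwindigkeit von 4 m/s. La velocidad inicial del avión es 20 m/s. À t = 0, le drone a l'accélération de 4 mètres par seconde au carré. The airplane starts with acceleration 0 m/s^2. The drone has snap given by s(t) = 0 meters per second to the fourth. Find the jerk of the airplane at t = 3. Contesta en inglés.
Using j(t) = 0 and substituting t = 3, we find j = 0.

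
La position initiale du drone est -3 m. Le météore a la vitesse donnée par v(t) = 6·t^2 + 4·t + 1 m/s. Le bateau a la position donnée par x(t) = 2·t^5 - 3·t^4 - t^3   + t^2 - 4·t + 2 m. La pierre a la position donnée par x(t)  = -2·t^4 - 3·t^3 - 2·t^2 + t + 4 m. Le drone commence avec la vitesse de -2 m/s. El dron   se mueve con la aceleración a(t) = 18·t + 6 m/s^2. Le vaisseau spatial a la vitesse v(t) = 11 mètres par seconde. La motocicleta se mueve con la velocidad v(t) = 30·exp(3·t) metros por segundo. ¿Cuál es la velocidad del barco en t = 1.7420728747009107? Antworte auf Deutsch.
Um dies zu lösen, müssen wir 1 Ableitung unserer Gleichung für die Position x(t) = 2·t^5 - 3·t^4 - t^3 + t^2 - 4·t + 2 nehmen. Die Ableitung von der Position ergibt die Geschwindigkeit: v(t) = 10·t^4 - 12·t^3 - 3·t^2 + 2·t - 4. Wir haben die Geschwindigkeit v(t) = 10·t^4 - 12·t^3 - 3·t^2 + 2·t - 4. Durch Einsetzen von t = 1.7420728747009107: v(1.7420728747009107) = 19.0384016203260.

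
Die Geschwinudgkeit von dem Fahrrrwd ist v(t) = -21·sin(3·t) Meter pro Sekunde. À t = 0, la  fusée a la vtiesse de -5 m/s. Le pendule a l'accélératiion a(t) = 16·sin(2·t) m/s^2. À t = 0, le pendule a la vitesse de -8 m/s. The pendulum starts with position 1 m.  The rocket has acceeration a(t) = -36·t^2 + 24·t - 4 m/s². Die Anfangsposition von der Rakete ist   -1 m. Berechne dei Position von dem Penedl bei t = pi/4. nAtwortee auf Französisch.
Nous devons intégrer notre équation de l'accélération a(t) = 16·sin(2·t) 2 fois. En prenant ∫a(t)dt et en appliquant v(0) = -8, nous trouvons v(t) = -8·cos(2·t). La primitive de la vitesse, avec x(0) = 1, donne la position: x(t) = 1 - 4·sin(2·t). En utilisant x(t) = 1 - 4·sin(2·t) et en substituant t = pi/4, nous trouvons x = -3.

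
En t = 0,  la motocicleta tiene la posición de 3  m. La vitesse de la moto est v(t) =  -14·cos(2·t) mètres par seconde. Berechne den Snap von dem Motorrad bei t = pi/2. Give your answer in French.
Nous devons dériver notre équation de la vitesse v(t) = -14·cos(2·t) 3 fois. La dérivée de la vitesse donne l'accélération: a(t) = 28·sin(2·t). En prenant d/dt de a(t), nous trouvons j(t) = 56·cos(2·t). La dérivée du jerk donne le snap: s(t) = -112·sin(2·t). De l'équation du snap s(t) = -112·sin(2·t), nous substituons t = pi/2 pour obtenir s = 0.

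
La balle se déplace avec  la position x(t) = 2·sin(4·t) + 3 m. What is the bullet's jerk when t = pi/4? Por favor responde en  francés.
En partant de la position x(t) = 2·sin(4·t) + 3, nous prenons 3 dérivées. En dérivant la position, nous obtenons la vitesse: v(t) = 8·cos(4·t). La dérivée de la vitesse donne l'accélération: a(t) = -32·sin(4·t). La dérivée de l'accélération donne le jerk: j(t) = -128·cos(4·t). En utilisant j(t) = -128·cos(4·t) et en substituant t = pi/4, nous trouvons j = 128.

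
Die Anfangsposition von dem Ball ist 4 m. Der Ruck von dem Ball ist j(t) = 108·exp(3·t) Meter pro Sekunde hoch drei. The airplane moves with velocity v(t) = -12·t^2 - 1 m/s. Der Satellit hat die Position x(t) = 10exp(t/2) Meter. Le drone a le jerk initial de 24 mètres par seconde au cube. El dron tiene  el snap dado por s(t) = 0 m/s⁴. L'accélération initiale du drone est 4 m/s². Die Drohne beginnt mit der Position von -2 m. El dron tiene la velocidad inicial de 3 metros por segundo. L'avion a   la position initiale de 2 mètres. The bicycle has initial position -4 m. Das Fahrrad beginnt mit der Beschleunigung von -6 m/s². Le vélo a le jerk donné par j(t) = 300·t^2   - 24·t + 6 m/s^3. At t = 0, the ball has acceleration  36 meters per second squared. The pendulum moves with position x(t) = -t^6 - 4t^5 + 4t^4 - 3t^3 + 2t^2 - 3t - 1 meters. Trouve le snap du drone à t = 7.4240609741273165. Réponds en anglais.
We have snap s(t) = 0. Substituting t = 7.4240609741273165: s(7.4240609741273165) = 0.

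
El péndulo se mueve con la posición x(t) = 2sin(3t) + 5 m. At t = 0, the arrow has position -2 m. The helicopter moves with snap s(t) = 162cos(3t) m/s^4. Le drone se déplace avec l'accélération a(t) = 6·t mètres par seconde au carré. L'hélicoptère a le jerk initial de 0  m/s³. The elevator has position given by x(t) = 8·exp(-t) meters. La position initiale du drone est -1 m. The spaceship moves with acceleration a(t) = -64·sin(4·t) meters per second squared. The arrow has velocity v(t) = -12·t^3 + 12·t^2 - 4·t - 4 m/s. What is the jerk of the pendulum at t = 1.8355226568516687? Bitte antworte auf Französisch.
Pour résoudre ceci, nous devons prendre 3 dérivées de notre équation de la position x(t) = 2·sin(3·t) + 5. La dérivée de la position donne la vitesse: v(t) = 6·cos(3·t). En dérivant la vitesse, nous obtenons l'accélération: a(t) = -18·sin(3·t). En prenant d/dt de a(t), nous trouvons j(t) = -54·cos(3·t). En utilisant j(t) = -54·cos(3·t) et en substituant t = 1.8355226568516687, nous trouvons j = -38.5175748814585.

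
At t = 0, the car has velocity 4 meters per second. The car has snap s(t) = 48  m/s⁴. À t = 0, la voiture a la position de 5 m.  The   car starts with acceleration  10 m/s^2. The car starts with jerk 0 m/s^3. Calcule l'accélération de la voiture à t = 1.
Nous devons intégrer notre équation du snap s(t) = 48 2 fois. La primitive du snap, avec j(0) = 0, donne le jerk: j(t) = 48·t. La primitive du jerk, avec a(0) = 10, donne l'accélération: a(t) = 24·t^2 + 10. De l'équation de l'accélération a(t) = 24·t^2 + 10, nous substituons t = 1 pour obtenir a = 34.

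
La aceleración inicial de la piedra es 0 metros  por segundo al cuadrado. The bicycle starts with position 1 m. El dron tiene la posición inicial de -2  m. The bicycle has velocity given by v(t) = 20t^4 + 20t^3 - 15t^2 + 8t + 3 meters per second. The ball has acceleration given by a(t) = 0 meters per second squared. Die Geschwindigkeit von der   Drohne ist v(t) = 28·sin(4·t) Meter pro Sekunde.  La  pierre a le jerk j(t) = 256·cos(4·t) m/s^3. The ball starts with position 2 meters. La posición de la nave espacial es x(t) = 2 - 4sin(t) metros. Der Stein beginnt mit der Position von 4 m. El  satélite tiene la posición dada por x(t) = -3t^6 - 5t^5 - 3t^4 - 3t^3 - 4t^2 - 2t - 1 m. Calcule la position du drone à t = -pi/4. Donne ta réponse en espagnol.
Para resolver esto, necesitamos tomar 1 antiderivada de nuestra ecuación de la velocidad v(t) = 28·sin(4·t). La antiderivada de la velocidad es la posición. Usando x(0) = -2, obtenemos x(t) = 5 - 7·cos(4·t). Usando x(t) = 5 - 7·cos(4·t) y sustituyendo t = -pi/4, encontramos x = 12.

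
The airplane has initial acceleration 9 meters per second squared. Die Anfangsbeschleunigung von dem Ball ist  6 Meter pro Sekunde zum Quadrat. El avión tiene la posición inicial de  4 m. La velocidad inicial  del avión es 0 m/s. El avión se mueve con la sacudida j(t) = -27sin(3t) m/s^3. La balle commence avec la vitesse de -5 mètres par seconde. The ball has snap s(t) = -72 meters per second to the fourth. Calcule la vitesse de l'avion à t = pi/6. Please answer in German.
Um dies zu lösen, müssen wir 2 Integrale unserer Gleichung für den Ruck j(t) = -27·sin(3·t) finden. Das Integral von dem Ruck ist die Beschleunigung. Mit a(0) = 9 erhalten wir a(t) = 9·cos(3·t). Durch Integration von der Beschleunigung und Verwendung der Anfangsbedingung v(0) = 0, erhalten wir v(t) = 3·sin(3·t). Aus der Gleichung für die Geschwindigkeit v(t) = 3·sin(3·t), setzen wir t = pi/6 ein und erhalten v = 3.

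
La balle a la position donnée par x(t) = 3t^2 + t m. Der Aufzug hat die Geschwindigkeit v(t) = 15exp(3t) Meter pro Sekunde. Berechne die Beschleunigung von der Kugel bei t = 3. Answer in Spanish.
Para resolver esto, necesitamos tomar 2 derivadas de nuestra ecuación de la posición x(t) = 3·t^2 + t. Tomando d/dt de x(t), encontramos v(t) = 6·t + 1. Derivando la velocidad, obtenemos la aceleración: a(t) = 6. Tenemos la aceleración a(t) = 6. Sustituyendo t = 3: a(3) = 6.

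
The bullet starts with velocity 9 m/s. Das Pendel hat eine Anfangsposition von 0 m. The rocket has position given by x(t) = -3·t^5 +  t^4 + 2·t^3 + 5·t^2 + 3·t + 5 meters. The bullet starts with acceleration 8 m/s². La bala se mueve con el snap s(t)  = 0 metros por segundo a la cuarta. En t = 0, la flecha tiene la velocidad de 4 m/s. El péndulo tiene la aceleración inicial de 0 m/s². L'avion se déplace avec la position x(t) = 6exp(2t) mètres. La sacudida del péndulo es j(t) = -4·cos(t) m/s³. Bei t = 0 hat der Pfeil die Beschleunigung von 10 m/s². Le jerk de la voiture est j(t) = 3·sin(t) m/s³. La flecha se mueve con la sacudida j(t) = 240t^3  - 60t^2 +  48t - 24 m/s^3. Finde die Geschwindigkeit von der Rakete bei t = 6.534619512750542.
Um dies zu lösen, müssen wir 1 Ableitung unserer Gleichung für die Position x(t) = -3·t^5 + t^4 + 2·t^3 + 5·t^2 + 3·t + 5 nehmen. Mit d/dt von x(t) finden wir v(t) = -15·t^4 + 4·t^3 + 6·t^2 + 10·t + 3. Wir haben die Geschwindigkeit v(t) = -15·t^4 + 4·t^3 + 6·t^2 + 10·t + 3. Durch Einsetzen von t = 6.534619512750542: v(6.534619512750542) = -25910.2546105637.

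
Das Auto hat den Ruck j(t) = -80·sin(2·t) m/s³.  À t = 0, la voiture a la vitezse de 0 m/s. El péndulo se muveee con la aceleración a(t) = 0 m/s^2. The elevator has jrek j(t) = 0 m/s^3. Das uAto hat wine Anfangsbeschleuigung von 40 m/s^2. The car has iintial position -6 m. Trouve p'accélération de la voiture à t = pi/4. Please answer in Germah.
Ausgehend von dem Ruck j(t) = -80·sin(2·t), nehmen wir 1 Stammfunktion. Die Stammfunktion von dem Ruck, mit a(0) = 40, ergibt die Beschleunigung: a(t) = 40·cos(2·t). Aus der Gleichung für die Beschleunigung a(t) = 40·cos(2·t), setzen wir t = pi/4 ein und erhalten a = 0.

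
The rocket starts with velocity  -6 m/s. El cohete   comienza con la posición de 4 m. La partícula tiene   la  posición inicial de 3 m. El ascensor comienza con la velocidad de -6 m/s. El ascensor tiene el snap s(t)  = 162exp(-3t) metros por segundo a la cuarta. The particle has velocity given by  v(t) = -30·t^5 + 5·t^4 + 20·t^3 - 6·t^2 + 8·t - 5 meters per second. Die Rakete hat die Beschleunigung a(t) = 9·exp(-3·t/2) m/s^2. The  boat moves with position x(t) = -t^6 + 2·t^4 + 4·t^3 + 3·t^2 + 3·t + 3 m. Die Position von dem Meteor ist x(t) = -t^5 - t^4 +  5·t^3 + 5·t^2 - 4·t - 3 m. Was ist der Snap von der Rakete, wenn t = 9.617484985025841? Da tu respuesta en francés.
Nous devons dériver notre équation de l'accélération a(t) = 9·exp(-3·t/2) 2 fois. En dérivant l'accélération, nous obtenons le jerk: j(t) = -27·exp(-3·t/2)/2. La dérivée du jerk donne le snap: s(t) = 81·exp(-3·t/2)/4. En utilisant s(t) = 81·exp(-3·t/2)/4 et en substituant t = 9.617484985025841, nous trouvons s = 0.0000109949697634764.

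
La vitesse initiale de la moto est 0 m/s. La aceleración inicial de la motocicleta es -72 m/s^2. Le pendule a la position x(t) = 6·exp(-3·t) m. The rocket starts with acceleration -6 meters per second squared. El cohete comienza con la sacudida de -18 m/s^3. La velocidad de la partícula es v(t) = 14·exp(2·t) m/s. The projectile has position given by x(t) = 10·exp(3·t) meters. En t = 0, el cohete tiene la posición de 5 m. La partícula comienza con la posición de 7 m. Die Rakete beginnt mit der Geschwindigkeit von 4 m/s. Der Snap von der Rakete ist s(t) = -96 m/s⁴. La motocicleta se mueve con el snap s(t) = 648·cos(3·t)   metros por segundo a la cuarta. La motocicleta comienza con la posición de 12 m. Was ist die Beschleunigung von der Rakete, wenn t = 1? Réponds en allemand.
Wir müssen unsere Gleichung für den Snap s(t) = -96 2-mal integrieren. Die Stammfunktion von dem Snap, mit j(0) = -18, ergibt den Ruck: j(t) = -96·t - 18. Die Stammfunktion von dem Ruck, mit a(0) = -6, ergibt die Beschleunigung: a(t) = -48·t^2 - 18·t - 6. Aus der Gleichung für die Beschleunigung a(t) = -48·t^2 - 18·t - 6, setzen wir t = 1 ein und erhalten a = -72.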